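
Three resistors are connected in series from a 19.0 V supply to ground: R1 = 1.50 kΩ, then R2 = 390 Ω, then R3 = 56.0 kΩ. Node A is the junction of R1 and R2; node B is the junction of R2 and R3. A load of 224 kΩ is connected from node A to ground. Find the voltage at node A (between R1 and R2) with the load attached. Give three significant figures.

Below node A the series string R2+R3 = 56390 Ω sits in parallel with the 224000 Ω load: 45050 Ω.
V_A = 19.0 × 45050/(1500 + 45050) = 18.4 V.

V ≈ 18.4 V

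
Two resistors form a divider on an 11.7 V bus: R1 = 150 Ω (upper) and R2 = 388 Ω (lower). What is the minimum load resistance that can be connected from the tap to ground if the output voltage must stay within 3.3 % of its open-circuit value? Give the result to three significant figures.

Output resistance R_th = R1‖R2 = (150 × 388)/538.0 = 108.2 Ω.
The fractional drop is R_th/(R_th + R_L); requiring this ≤ 0.0330 gives R_L ≥ R_th(1/0.0330 − 1) = 108.2 × 29.30 = 3.17 kΩ.

R_L(min) ≈ 3.17 kΩ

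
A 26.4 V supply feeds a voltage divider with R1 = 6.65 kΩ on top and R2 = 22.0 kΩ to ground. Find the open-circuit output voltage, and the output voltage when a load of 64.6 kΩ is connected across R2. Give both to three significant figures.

Open-circuit: V = 26.4 × 22.0/(6.65 + 22.0) = 20.3 V.
With the load, R2 becomes R2‖R_L = 16.41 kΩ, so V = 26.4 × 16.41/23.06 = 18.8 V.

Unloaded: 20.3 V; loaded: 18.8 V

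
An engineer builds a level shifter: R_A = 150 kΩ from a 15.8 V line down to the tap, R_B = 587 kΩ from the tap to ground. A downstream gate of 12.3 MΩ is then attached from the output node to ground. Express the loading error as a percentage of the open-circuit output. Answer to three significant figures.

The divider's output (Thévenin) resistance is R_A‖R_B = 119.5 kΩ.
Fractional drop under load = R_th/(R_th + R_L) = 119.5 / (119.5 + 12300) = 0.009620.
So the output falls by 0.962 %.

0.962 %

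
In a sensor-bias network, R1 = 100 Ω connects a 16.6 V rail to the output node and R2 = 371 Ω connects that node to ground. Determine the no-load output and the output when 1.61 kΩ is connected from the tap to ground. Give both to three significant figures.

Unloaded: 13.1 V; loaded: 12.5 V

Open-circuit: V = 16.6 × 371/(100 + 371) = 13.1 V.
With the load, R2 becomes R2‖R_L = 301.5 Ω, so V = 16.6 × 301.5/401.5 = 12.5 V.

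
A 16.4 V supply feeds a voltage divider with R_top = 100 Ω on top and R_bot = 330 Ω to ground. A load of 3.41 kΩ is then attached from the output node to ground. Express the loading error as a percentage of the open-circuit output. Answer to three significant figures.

2.20 %

The divider's output (Thévenin) resistance is R_top‖R_bot = 76.74 Ω.
Fractional drop under load = R_th/(R_th + R_L) = 76.74 / (76.74 + 3410) = 0.02201.
So the output falls by 2.20 %.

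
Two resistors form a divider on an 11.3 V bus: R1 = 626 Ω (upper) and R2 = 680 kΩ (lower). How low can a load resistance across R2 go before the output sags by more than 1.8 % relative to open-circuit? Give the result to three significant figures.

R_L(min) ≈ 34.1 kΩ

Output resistance R_th = R1‖R2 = (626 × 680000)/680600 = 625.4 Ω.
The fractional drop is R_th/(R_th + R_L); requiring this ≤ 0.0180 gives R_L ≥ R_th(1/0.0180 − 1) = 625.4 × 54.56 = 34.1 kΩ.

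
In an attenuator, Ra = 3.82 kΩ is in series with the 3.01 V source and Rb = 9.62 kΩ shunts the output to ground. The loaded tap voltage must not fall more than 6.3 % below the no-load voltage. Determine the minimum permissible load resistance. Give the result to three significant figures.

R_L(min) ≈ 40.7 kΩ

Output resistance R_th = Ra‖Rb = (3.82 × 9.62)/13.44 = 2.734 kΩ.
The fractional drop is R_th/(R_th + R_L); requiring this ≤ 0.0630 gives R_L ≥ R_th(1/0.0630 − 1) = 2.734 × 14.87 = 40.7 kΩ.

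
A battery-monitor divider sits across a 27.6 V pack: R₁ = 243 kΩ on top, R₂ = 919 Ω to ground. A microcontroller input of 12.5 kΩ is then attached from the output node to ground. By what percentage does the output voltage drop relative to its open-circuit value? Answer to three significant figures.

6.82 %

The divider's output (Thévenin) resistance is R₁‖R₂ = 915.5 Ω.
Fractional drop under load = R_th/(R_th + R_L) = 915.5 / (915.5 + 12500) = 0.06824.
So the output falls by 6.82 %.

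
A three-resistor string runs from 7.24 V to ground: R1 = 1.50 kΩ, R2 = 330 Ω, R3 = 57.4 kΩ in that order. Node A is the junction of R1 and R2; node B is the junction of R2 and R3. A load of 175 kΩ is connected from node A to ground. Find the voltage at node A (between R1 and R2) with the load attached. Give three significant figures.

Below node A the series string R2+R3 = 57730 Ω sits in parallel with the 175000 Ω load: 43410 Ω.
V_A = 7.24 × 43410/(1500 + 43410) = 7.00 V.

V ≈ 7.00 V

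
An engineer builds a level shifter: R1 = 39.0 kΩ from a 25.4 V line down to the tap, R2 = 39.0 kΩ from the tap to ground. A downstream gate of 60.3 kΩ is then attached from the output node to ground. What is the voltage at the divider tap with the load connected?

V_out ≈ 9.60 V

The load sits in parallel with R2: R2‖R_L = (39.0 × 60.3) / (39.0 + 60.3) = 23.68 kΩ.
V_out = 25.4 × 23.68 / (39.0 + 23.68) = 25.4 × 23.68/62.68 = 9.60 V.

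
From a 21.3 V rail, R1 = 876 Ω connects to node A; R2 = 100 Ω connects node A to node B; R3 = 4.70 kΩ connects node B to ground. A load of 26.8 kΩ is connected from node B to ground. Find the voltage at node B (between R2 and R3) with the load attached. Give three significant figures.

V ≈ 17.1 V

At node B, R3 is in parallel with the load: R3‖R_L = 3999 Ω.
Below node A the resistance is R2 + (R3‖R_L) = 4099 Ω, so V_A = 21.3 × 4099/4975 = 17.55 V.
Then V_B = V_A × (R3‖R_L)/(R2 + R3‖R_L) = 17.55 × 3999/4099 = 17.1 V.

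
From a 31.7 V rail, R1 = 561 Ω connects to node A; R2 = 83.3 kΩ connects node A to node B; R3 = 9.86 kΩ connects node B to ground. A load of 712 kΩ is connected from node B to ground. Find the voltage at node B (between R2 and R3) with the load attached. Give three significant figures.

V ≈ 3.29 V

At node B, R3 is in parallel with the load: R3‖R_L = 9725 Ω.
Below node A the resistance is R2 + (R3‖R_L) = 93030 Ω, so V_A = 31.7 × 93030/93590 = 31.51 V.
Then V_B = V_A × (R3‖R_L)/(R2 + R3‖R_L) = 31.51 × 9725/93030 = 3.29 V.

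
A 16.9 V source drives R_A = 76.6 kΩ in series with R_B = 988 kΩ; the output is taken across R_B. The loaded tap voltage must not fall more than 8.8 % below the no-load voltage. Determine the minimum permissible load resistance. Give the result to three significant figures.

Output resistance R_th = R_A‖R_B = (76.6 × 988)/1065 = 71.09 kΩ.
The fractional drop is R_th/(R_th + R_L); requiring this ≤ 0.0880 gives R_L ≥ R_th(1/0.0880 − 1) = 71.09 × 10.36 = 737 kΩ.

R_L(min) ≈ 737 kΩ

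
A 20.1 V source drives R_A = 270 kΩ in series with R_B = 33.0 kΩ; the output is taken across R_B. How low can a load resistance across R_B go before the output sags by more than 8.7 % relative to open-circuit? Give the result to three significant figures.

R_L(min) ≈ 309 kΩ

Output resistance R_th = R_A‖R_B = (270 × 33.0)/303.0 = 29.41 kΩ.
The fractional drop is R_th/(R_th + R_L); requiring this ≤ 0.0870 gives R_L ≥ R_th(1/0.0870 − 1) = 29.41 × 10.49 = 309 kΩ.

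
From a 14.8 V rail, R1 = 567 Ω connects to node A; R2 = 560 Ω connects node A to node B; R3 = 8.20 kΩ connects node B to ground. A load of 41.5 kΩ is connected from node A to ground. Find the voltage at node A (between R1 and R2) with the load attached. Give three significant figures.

V ≈ 13.7 V

Below node A the series string R2+R3 = 8760 Ω sits in parallel with the 41500 Ω load: 7233 Ω.
V_A = 14.8 × 7233/(567 + 7233) = 13.7 V.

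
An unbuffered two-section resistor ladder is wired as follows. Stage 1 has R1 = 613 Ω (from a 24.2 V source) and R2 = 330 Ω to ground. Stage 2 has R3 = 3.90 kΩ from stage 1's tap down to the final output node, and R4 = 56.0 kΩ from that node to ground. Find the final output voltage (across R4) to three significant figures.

V_out ≈ 7.89 V

Stage 2 presents R3+R4 = 59900 Ω as a load on stage 1's tap.
Stage 1's lower leg becomes R2‖(R3+R4) = 328.2 Ω, so V_mid = 24.2 × 328.2/941.2 = 8.438 V.
Stage 2 is itself unloaded: V_out = V_mid × R4/(R3+R4) = 8.438 × 56000/59900 = 7.89 V.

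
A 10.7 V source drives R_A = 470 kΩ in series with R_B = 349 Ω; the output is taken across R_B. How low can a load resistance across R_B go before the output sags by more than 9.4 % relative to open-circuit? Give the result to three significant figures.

Output resistance R_th = R_A‖R_B = (470000 × 349)/470300 = 348.7 Ω.
The fractional drop is R_th/(R_th + R_L); requiring this ≤ 0.0940 gives R_L ≥ R_th(1/0.0940 − 1) = 348.7 × 9.638 = 3.36 kΩ.

R_L(min) ≈ 3.36 kΩ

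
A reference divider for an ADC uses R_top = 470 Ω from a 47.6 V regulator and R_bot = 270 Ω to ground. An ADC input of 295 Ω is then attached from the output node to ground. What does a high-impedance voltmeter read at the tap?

The load sits in parallel with R_bot: R_bot‖R_L = (270 × 295) / (270 + 295) = 141.0 Ω.
V_out = 47.6 × 141.0 / (470 + 141.0) = 47.6 × 141.0/611.0 = 11.0 V.
(Unloaded it would have been 17.4 V.)

V_out ≈ 11.0 V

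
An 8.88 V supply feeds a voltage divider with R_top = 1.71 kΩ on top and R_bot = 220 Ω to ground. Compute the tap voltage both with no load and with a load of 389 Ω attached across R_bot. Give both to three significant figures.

Unloaded: 1.01 V; loaded: 0.674 V

Open-circuit: V = 8.88 × 220/(1710 + 220) = 1.01 V.
With the load, R_bot becomes R_bot‖R_L = 140.5 Ω, so V = 8.88 × 140.5/1851 = 0.674 V.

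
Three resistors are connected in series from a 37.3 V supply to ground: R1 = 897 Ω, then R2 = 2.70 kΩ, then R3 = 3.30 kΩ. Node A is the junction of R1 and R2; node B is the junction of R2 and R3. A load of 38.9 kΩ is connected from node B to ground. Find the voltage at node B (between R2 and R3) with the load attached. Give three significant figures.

At node B, R3 is in parallel with the load: R3‖R_L = 3042 Ω.
Below node A the resistance is R2 + (R3‖R_L) = 5742 Ω, so V_A = 37.3 × 5742/6639 = 32.26 V.
Then V_B = V_A × (R3‖R_L)/(R2 + R3‖R_L) = 32.26 × 3042/5742 = 17.1 V.

V ≈ 17.1 V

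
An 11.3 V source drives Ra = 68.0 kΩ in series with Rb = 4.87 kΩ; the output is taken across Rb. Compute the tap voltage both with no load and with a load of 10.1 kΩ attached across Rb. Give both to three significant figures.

Open-circuit: V = 11.3 × 4.87/(68.0 + 4.87) = 0.755 V.
With the load, Rb becomes Rb‖R_L = 3.286 kΩ, so V = 11.3 × 3.286/71.29 = 0.521 V.

Unloaded: 0.755 V; loaded: 0.521 V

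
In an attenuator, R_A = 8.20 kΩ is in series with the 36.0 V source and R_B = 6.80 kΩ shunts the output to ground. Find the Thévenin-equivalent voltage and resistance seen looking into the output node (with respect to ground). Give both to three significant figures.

V_th = 16.3 V, R_th = 3.72 kΩ

V_th is the open-circuit tap voltage: 36.0 × 6.80/(8.20 + 6.80) = 16.3 V.
With the supply zeroed, R_A and R_B appear in parallel from the tap: R_th = R_A‖R_B = (8.20 × 6.80)/15.00 = 3.72 kΩ.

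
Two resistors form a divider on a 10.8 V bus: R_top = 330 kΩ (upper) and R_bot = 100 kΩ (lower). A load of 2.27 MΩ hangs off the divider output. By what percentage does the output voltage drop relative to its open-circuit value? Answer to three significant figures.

The divider's output (Thévenin) resistance is R_top‖R_bot = 76.74 kΩ.
Fractional drop under load = R_th/(R_th + R_L) = 76.74 / (76.74 + 2270) = 0.03270.
So the output falls by 3.27 %.

3.27 %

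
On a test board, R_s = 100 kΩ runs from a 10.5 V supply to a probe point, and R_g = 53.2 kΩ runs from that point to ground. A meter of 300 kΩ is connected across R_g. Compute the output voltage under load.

The load sits in parallel with R_g: R_g‖R_L = (53.2 × 300) / (53.2 + 300) = 45.19 kΩ.
V_out = 10.5 × 45.19 / (100 + 45.19) = 10.5 × 45.19/145.2 = 3.27 V.

V_out ≈ 3.27 V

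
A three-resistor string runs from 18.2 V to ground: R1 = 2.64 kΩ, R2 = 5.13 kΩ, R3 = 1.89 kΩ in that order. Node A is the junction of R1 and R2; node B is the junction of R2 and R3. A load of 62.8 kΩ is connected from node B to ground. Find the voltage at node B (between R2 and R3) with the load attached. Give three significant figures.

At node B, R3 is in parallel with the load: R3‖R_L = 1.835 kΩ.
Below node A the resistance is R2 + (R3‖R_L) = 6.965 kΩ, so V_A = 18.2 × 6.965/9.605 = 13.20 V.
Then V_B = V_A × (R3‖R_L)/(R2 + R3‖R_L) = 13.20 × 1.835/6.965 = 3.48 V.

V ≈ 3.48 V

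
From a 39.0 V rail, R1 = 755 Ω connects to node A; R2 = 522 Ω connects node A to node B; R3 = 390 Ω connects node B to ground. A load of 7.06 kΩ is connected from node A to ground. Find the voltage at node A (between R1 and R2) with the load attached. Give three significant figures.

Below node A the series string R2+R3 = 912.0 Ω sits in parallel with the 7060 Ω load: 807.7 Ω.
V_A = 39.0 × 807.7/(755 + 807.7) = 20.2 V.

V ≈ 20.2 V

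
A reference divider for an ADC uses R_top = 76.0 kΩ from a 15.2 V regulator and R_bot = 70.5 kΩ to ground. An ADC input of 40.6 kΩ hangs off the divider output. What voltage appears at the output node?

V_out ≈ 3.85 V

The load sits in parallel with R_bot: R_bot‖R_L = (70.5 × 40.6) / (70.5 + 40.6) = 25.76 kΩ.
V_out = 15.2 × 25.76 / (76.0 + 25.76) = 15.2 × 25.76/101.8 = 3.85 V.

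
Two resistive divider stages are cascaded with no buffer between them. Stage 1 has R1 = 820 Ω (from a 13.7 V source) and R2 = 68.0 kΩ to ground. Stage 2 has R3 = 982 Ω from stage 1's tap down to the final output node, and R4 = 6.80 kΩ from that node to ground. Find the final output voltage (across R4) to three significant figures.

Stage 2 presents R3+R4 = 7782 Ω as a load on stage 1's tap.
Stage 1's lower leg becomes R2‖(R3+R4) = 6983 Ω, so V_mid = 13.7 × 6983/7803 = 12.26 V.
Stage 2 is itself unloaded: V_out = V_mid × R4/(R3+R4) = 12.26 × 6800/7782 = 10.7 V.

V_out ≈ 10.7 V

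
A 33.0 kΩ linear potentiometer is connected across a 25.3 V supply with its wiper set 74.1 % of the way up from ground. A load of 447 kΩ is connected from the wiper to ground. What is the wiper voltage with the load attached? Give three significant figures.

V ≈ 18.5 V

The wiper splits the pot into (1−α)R = 8.547 kΩ above and αR = 24.45 kΩ below.
Lower section ‖ load = 23.18 kΩ.
V_wiper = 25.3 × 23.18/(8.547 + 23.18) = 18.5 V.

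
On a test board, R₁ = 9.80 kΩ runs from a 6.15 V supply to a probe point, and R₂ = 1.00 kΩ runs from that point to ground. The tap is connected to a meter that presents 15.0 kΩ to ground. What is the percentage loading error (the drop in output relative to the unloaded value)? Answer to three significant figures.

The divider's output (Thévenin) resistance is R₁‖R₂ = 0.9074 kΩ.
Fractional drop under load = R_th/(R_th + R_L) = 0.9074 / (0.9074 + 15.0) = 0.05704.
So the output falls by 5.70 %.

5.70 %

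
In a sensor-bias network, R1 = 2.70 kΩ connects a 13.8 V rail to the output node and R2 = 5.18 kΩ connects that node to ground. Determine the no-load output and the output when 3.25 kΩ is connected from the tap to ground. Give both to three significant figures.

Unloaded: 9.07 V; loaded: 5.87 V

Open-circuit: V = 13.8 × 5.18/(2.70 + 5.18) = 9.07 V.
With the load, R2 becomes R2‖R_L = 1.997 kΩ, so V = 13.8 × 1.997/4.697 = 5.87 V.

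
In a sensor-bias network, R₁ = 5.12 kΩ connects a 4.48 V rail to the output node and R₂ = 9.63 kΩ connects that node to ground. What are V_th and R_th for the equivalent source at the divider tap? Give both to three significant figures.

V_th is the open-circuit tap voltage: 4.48 × 9.63/(5.12 + 9.63) = 2.92 V.
With the supply zeroed, R₁ and R₂ appear in parallel from the tap: R_th = R₁‖R₂ = (5.12 × 9.63)/14.75 = 3.34 kΩ.

V_th = 2.92 V, R_th = 3.34 kΩ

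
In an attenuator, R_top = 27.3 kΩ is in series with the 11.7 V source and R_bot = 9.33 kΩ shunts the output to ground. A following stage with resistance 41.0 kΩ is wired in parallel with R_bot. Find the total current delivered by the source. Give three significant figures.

R_bot‖R_L = 7.600 kΩ, so the source sees R_top + R_bot‖R_L = 34.90 kΩ.
I = 11.7 V / 34.90 kΩ = 0.335 mA.

I ≈ 0.335 mA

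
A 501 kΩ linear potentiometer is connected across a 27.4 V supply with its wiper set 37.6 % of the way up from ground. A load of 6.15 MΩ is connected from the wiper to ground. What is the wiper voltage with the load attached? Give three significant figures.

The wiper splits the pot into (1−α)R = 312.6 kΩ above and αR = 188.4 kΩ below.
Lower section ‖ load = 182.8 kΩ.
V_wiper = 27.4 × 182.8/(312.6 + 182.8) = 10.1 V.

V ≈ 10.1 V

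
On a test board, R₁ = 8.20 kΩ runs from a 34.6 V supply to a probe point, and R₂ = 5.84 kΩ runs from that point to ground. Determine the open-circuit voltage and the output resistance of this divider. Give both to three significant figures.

V_th is the open-circuit tap voltage: 34.6 × 5.84/(8.20 + 5.84) = 14.4 V.
With the supply zeroed, R₁ and R₂ appear in parallel from the tap: R_th = R₁‖R₂ = (8.20 × 5.84)/14.04 = 3.41 kΩ.

V_th = 14.4 V, R_th = 3.41 kΩ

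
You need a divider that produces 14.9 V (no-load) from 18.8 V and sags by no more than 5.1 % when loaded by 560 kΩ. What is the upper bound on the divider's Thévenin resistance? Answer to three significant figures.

R_th ≤ 30.1 kΩ

Loading drop = R_th/(R_th + R_L) ≤ 0.0510, so R_th ≤ R_L · ε/(1−ε) = 560 kΩ × 0.0510/0.9490 = 30.1 kΩ.
(Any R1, R2 with R2/(R1+R2) = 0.793 and R1‖R2 ≤ 30.1 kΩ will meet the spec.)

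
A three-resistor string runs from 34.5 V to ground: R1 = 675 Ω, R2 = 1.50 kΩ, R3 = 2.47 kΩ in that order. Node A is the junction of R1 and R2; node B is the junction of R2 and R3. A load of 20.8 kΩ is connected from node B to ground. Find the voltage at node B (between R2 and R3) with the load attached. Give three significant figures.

V ≈ 17.4 V

At node B, R3 is in parallel with the load: R3‖R_L = 2208 Ω.
Below node A the resistance is R2 + (R3‖R_L) = 3708 Ω, so V_A = 34.5 × 3708/4383 = 29.19 V.
Then V_B = V_A × (R3‖R_L)/(R2 + R3‖R_L) = 29.19 × 2208/3708 = 17.4 V.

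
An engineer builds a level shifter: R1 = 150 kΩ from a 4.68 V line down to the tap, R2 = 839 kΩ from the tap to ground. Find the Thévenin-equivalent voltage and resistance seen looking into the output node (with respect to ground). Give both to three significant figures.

V_th = 3.97 V, R_th = 127 kΩ

V_th is the open-circuit tap voltage: 4.68 × 839/(150 + 839) = 3.97 V.
With the supply zeroed, R1 and R2 appear in parallel from the tap: R_th = R1‖R2 = (150 × 839)/989.0 = 127 kΩ.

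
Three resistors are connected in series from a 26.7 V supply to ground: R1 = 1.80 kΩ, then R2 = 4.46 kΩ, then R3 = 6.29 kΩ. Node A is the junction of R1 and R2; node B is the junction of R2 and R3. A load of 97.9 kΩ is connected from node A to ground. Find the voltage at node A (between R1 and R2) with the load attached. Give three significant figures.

Below node A the series string R2+R3 = 10.75 kΩ sits in parallel with the 97.9 kΩ load: 9.686 kΩ.
V_A = 26.7 × 9.686/(1.80 + 9.686) = 22.5 V.

V ≈ 22.5 V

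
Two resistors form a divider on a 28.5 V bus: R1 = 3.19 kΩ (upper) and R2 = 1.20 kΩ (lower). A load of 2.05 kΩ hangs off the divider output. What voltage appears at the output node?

V_out ≈ 5.47 V

The load sits in parallel with R2: R2‖R_L = (1.20 × 2.05) / (1.20 + 2.05) = 0.7569 kΩ.
V_out = 28.5 × 0.7569 / (3.19 + 0.7569) = 28.5 × 0.7569/3.947 = 5.47 V.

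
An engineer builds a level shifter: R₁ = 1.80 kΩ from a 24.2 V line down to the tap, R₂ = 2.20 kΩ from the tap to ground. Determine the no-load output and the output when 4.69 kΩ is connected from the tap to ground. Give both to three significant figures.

Unloaded: 13.3 V; loaded: 11.0 V

Open-circuit: V = 24.2 × 2.20/(1.80 + 2.20) = 13.3 V.
With the load, R₂ becomes R₂‖R_L = 1.498 kΩ, so V = 24.2 × 1.498/3.298 = 11.0 V.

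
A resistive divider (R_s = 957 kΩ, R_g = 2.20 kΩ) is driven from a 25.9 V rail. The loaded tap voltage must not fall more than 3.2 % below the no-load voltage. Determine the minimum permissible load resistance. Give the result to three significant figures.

Output resistance R_th = R_s‖R_g = (957 × 2.20)/959.2 = 2.195 kΩ.
The fractional drop is R_th/(R_th + R_L); requiring this ≤ 0.0320 gives R_L ≥ R_th(1/0.0320 − 1) = 2.195 × 30.25 = 66.4 kΩ.

R_L(min) ≈ 66.4 kΩ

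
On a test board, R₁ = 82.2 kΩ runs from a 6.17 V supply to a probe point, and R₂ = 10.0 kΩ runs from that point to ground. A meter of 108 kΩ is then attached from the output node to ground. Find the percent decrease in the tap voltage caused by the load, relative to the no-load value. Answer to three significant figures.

The divider's output (Thévenin) resistance is R₁‖R₂ = 8.915 kΩ.
Fractional drop under load = R_th/(R_th + R_L) = 8.915 / (8.915 + 108) = 0.07626.
So the output falls by 7.63 %.

7.63 %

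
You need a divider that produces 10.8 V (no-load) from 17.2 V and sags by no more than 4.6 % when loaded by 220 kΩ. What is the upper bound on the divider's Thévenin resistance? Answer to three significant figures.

Loading drop = R_th/(R_th + R_L) ≤ 0.0460, so R_th ≤ R_L · ε/(1−ε) = 220 kΩ × 0.0460/0.9540 = 10.6 kΩ.

R_th ≤ 10.6 kΩ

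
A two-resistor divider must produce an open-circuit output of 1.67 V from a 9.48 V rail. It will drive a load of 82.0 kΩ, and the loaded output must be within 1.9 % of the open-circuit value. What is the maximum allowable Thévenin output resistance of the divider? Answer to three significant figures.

Loading drop = R_th/(R_th + R_L) ≤ 0.0190, so R_th ≤ R_L · ε/(1−ε) = 82.0 kΩ × 0.0190/0.9810 = 1.59 kΩ.

R_th ≤ 1.59 kΩ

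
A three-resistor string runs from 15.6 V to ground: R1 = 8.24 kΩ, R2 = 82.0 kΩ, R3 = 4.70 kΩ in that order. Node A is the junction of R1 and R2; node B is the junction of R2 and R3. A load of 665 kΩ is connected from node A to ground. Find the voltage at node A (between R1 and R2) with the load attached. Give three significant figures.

V ≈ 14.1 V

Below node A the series string R2+R3 = 86.70 kΩ sits in parallel with the 665 kΩ load: 76.70 kΩ.
V_A = 15.6 × 76.70/(8.24 + 76.70) = 14.1 V.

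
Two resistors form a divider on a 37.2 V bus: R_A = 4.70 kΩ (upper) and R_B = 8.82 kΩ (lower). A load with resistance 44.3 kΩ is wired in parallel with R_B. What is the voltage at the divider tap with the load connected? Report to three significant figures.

The load sits in parallel with R_B: R_B‖R_L = (8.82 × 44.3) / (8.82 + 44.3) = 7.356 kΩ.
V_out = 37.2 × 7.356 / (4.70 + 7.356) = 37.2 × 7.356/12.06 = 22.7 V.

V_out ≈ 22.7 V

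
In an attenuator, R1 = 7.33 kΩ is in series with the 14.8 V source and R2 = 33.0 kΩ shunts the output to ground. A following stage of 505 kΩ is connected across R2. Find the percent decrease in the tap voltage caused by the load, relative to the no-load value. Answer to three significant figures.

1.17 %

The divider's output (Thévenin) resistance is R1‖R2 = 5.998 kΩ.
Fractional drop under load = R_th/(R_th + R_L) = 5.998 / (5.998 + 505) = 0.01174.
So the output falls by 1.17 %.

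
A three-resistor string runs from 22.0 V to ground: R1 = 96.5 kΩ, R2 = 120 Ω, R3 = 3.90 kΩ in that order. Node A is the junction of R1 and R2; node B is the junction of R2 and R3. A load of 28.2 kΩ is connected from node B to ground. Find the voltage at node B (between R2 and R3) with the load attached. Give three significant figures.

At node B, R3 is in parallel with the load: R3‖R_L = 3426 Ω.
Below node A the resistance is R2 + (R3‖R_L) = 3546 Ω, so V_A = 22.0 × 3546/100000 = 0.7798 V.
Then V_B = V_A × (R3‖R_L)/(R2 + R3‖R_L) = 0.7798 × 3426/3546 = 0.753 V.

V ≈ 0.753 V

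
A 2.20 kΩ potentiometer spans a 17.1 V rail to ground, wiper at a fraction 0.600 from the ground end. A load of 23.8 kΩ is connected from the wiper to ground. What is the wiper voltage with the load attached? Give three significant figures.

The wiper splits the pot into (1−α)R = 880.0 Ω above and αR = 1320 Ω below.
Lower section ‖ load = 1251 Ω.
V_wiper = 17.1 × 1251/(880.0 + 1251) = 10.0 V.

V ≈ 10.0 V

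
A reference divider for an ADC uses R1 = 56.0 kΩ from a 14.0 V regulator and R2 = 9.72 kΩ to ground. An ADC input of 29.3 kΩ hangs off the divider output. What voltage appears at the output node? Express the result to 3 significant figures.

The load sits in parallel with R2: R2‖R_L = (9.72 × 29.3) / (9.72 + 29.3) = 7.299 kΩ.
V_out = 14.0 × 7.299 / (56.0 + 7.299) = 14.0 × 7.299/63.30 = 1.61 V.

V_out ≈ 1.61 V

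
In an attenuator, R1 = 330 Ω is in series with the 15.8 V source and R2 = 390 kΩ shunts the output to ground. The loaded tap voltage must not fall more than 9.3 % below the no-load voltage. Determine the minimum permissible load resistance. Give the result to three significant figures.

Output resistance R_th = R1‖R2 = (330 × 390000)/390300 = 329.7 Ω.
The fractional drop is R_th/(R_th + R_L); requiring this ≤ 0.0930 gives R_L ≥ R_th(1/0.0930 − 1) = 329.7 × 9.753 = 3.22 kΩ.

R_L(min) ≈ 3.22 kΩ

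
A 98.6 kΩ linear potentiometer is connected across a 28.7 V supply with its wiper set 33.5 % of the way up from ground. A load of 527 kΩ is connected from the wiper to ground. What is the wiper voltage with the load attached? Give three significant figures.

V ≈ 9.23 V

The wiper splits the pot into (1−α)R = 65.57 kΩ above and αR = 33.03 kΩ below.
Lower section ‖ load = 31.08 kΩ.
V_wiper = 28.7 × 31.08/(65.57 + 31.08) = 9.23 V.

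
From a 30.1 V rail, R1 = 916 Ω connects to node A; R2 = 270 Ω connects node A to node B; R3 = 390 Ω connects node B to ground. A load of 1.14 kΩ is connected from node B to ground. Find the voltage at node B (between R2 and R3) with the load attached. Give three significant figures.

V ≈ 5.92 V

At node B, R3 is in parallel with the load: R3‖R_L = 290.6 Ω.
Below node A the resistance is R2 + (R3‖R_L) = 560.6 Ω, so V_A = 30.1 × 560.6/1477 = 11.43 V.
Then V_B = V_A × (R3‖R_L)/(R2 + R3‖R_L) = 11.43 × 290.6/560.6 = 5.92 V.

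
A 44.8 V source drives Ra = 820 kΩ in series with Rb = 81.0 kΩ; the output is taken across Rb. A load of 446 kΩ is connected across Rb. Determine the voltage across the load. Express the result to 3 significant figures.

The load sits in parallel with Rb: Rb‖R_L = (81.0 × 446) / (81.0 + 446) = 68.55 kΩ.
V_out = 44.8 × 68.55 / (820 + 68.55) = 44.8 × 68.55/888.6 = 3.46 V.
(Unloaded it would have been 4.03 V.)

V_out ≈ 3.46 V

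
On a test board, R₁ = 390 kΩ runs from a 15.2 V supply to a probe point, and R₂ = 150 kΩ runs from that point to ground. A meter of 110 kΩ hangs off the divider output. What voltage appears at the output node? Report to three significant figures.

V_out ≈ 2.13 V

The load sits in parallel with R₂: R₂‖R_L = (150 × 110) / (150 + 110) = 63.46 kΩ.
V_out = 15.2 × 63.46 / (390 + 63.46) = 15.2 × 63.46/453.5 = 2.13 V.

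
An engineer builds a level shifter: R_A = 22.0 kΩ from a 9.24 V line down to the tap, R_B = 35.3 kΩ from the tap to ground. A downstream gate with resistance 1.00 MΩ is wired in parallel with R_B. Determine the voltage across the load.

The load sits in parallel with R_B: R_B‖R_L = (35.3 × 1000) / (35.3 + 1000) = 34.10 kΩ.
V_out = 9.24 × 34.10 / (22.0 + 34.10) = 9.24 × 34.10/56.10 = 5.62 V.

V_out ≈ 5.62 V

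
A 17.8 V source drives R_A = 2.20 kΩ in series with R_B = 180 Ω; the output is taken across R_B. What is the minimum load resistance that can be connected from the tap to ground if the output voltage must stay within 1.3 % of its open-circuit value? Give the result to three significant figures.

R_L(min) ≈ 12.6 kΩ

Output resistance R_th = R_A‖R_B = (2200 × 180)/2380 = 166.4 Ω.
The fractional drop is R_th/(R_th + R_L); requiring this ≤ 0.0130 gives R_L ≥ R_th(1/0.0130 − 1) = 166.4 × 75.92 = 12.6 kΩ.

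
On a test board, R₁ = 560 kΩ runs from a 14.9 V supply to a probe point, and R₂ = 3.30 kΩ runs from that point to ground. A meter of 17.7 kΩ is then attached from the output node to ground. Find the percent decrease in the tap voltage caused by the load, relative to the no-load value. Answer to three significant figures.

Unloaded V = 14.9 × 3.30/563.3 = 0.08729 V.
Loaded: R₂‖R_L = 2.781 kΩ, giving V = 14.9 × 2.781/562.8 = 0.07364 V.
Drop = (0.08729 − 0.07364) / 0.08729 = 15.6 %.

15.6 %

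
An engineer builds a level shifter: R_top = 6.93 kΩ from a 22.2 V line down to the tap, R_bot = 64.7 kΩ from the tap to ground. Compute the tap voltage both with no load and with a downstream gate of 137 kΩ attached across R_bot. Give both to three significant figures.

Unloaded: 20.1 V; loaded: 19.2 V

Open-circuit: V = 22.2 × 64.7/(6.93 + 64.7) = 20.1 V.
With the load, R_bot becomes R_bot‖R_L = 43.95 kΩ, so V = 22.2 × 43.95/50.88 = 19.2 V.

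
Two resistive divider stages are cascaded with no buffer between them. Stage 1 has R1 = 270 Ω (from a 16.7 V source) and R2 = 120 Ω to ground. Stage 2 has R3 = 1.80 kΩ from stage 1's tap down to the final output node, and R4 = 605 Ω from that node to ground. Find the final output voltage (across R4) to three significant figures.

V_out ≈ 1.25 V

Stage 2 presents R3+R4 = 2405 Ω as a load on stage 1's tap.
Stage 1's lower leg becomes R2‖(R3+R4) = 114.3 Ω, so V_mid = 16.7 × 114.3/384.3 = 4.967 V.
Stage 2 is itself unloaded: V_out = V_mid × R4/(R3+R4) = 4.967 × 605/2405 = 1.25 V.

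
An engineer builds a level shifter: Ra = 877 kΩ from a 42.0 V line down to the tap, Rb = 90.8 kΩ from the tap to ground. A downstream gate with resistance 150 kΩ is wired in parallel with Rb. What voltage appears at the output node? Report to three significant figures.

The load sits in parallel with Rb: Rb‖R_L = (90.8 × 150) / (90.8 + 150) = 56.56 kΩ.
V_out = 42.0 × 56.56 / (877 + 56.56) = 42.0 × 56.56/933.6 = 2.54 V.

V_out ≈ 2.54 V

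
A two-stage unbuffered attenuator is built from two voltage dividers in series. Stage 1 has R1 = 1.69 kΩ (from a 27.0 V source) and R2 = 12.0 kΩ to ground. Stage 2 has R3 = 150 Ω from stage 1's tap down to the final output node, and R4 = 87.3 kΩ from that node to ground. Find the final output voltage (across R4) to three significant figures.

V_out ≈ 23.2 V

Stage 2 presents R3+R4 = 87450 Ω as a load on stage 1's tap.
Stage 1's lower leg becomes R2‖(R3+R4) = 10550 Ω, so V_mid = 27.0 × 10550/12240 = 23.27 V.
Stage 2 is itself unloaded: V_out = V_mid × R4/(R3+R4) = 23.27 × 87300/87450 = 23.2 V.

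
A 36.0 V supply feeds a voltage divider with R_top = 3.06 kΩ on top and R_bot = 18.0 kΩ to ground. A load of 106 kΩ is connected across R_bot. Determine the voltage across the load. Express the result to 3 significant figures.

The load sits in parallel with R_bot: R_bot‖R_L = (18.0 × 106) / (18.0 + 106) = 15.39 kΩ.
V_out = 36.0 × 15.39 / (3.06 + 15.39) = 36.0 × 15.39/18.45 = 30.0 V.
(Unloaded it would have been 30.8 V.)

V_out ≈ 30.0 V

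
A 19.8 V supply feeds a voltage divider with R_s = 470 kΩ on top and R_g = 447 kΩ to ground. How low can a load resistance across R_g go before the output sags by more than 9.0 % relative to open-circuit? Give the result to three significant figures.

Output resistance R_th = R_s‖R_g = (470 × 447)/917.0 = 229.1 kΩ.
The fractional drop is R_th/(R_th + R_L); requiring this ≤ 0.0900 gives R_L ≥ R_th(1/0.0900 − 1) = 229.1 × 10.11 = 2.32 MΩ.

R_L(min) ≈ 2.32 MΩ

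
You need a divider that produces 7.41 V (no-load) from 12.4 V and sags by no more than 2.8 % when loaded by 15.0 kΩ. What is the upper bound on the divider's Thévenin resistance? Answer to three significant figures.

R_th ≤ 432 Ω

Loading drop = R_th/(R_th + R_L) ≤ 0.0280, so R_th ≤ R_L · ε/(1−ε) = 15.0 kΩ × 0.0280/0.9720 = 432 Ω.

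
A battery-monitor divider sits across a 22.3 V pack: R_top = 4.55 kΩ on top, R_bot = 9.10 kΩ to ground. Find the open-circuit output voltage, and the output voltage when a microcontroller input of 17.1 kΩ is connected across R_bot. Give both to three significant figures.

Unloaded: 14.9 V; loaded: 12.6 V

Open-circuit: V = 22.3 × 9.10/(4.55 + 9.10) = 14.9 V.
With the load, R_bot becomes R_bot‖R_L = 5.939 kΩ, so V = 22.3 × 5.939/10.49 = 12.6 V.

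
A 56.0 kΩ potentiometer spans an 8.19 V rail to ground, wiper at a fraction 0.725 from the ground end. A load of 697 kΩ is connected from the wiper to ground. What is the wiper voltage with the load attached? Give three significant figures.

V ≈ 5.84 V

The wiper splits the pot into (1−α)R = 15.40 kΩ above and αR = 40.60 kΩ below.
Lower section ‖ load = 38.37 kΩ.
V_wiper = 8.19 × 38.37/(15.40 + 38.37) = 5.84 V.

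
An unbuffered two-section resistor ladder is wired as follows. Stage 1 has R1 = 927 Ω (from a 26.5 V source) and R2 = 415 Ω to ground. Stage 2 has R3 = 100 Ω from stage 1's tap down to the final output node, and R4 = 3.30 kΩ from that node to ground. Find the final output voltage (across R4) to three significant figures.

Stage 2 presents R3+R4 = 3400 Ω as a load on stage 1's tap.
Stage 1's lower leg becomes R2‖(R3+R4) = 369.9 Ω, so V_mid = 26.5 × 369.9/1297 = 7.558 V.
Stage 2 is itself unloaded: V_out = V_mid × R4/(R3+R4) = 7.558 × 3300/3400 = 7.34 V.

V_out ≈ 7.34 V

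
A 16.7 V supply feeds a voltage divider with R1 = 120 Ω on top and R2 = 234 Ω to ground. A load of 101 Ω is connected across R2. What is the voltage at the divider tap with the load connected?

The load sits in parallel with R2: R2‖R_L = (234 × 101) / (234 + 101) = 70.55 Ω.
V_out = 16.7 × 70.55 / (120 + 70.55) = 16.7 × 70.55/190.5 = 6.18 V.
(Unloaded it would have been 11.0 V.)

V_out ≈ 6.18 V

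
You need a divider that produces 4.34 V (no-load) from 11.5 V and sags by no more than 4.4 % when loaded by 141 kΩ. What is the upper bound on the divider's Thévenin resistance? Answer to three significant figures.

Loading drop = R_th/(R_th + R_L) ≤ 0.0440, so R_th ≤ R_L · ε/(1−ε) = 141 kΩ × 0.0440/0.9560 = 6.49 kΩ.
(Any R1, R2 with R2/(R1+R2) = 0.377 and R1‖R2 ≤ 6.49 kΩ will meet the spec.)

R_th ≤ 6.49 kΩ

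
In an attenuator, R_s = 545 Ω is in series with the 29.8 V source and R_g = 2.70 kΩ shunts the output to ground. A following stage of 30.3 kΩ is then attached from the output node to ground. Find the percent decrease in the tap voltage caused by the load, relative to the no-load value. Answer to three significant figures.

The divider's output (Thévenin) resistance is R_s‖R_g = 453.5 Ω.
Fractional drop under load = R_th/(R_th + R_L) = 453.5 / (453.5 + 30300) = 0.01475.
So the output falls by 1.47 %.

1.47 %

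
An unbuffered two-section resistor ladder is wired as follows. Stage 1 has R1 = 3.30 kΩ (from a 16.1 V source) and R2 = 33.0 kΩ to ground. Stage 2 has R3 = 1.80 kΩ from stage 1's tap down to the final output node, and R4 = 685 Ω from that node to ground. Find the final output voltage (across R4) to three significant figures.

V_out ≈ 1.83 V

Stage 2 presents R3+R4 = 2485 Ω as a load on stage 1's tap.
Stage 1's lower leg becomes R2‖(R3+R4) = 2311 Ω, so V_mid = 16.1 × 2311/5611 = 6.631 V.
Stage 2 is itself unloaded: V_out = V_mid × R4/(R3+R4) = 6.631 × 685/2485 = 1.83 V.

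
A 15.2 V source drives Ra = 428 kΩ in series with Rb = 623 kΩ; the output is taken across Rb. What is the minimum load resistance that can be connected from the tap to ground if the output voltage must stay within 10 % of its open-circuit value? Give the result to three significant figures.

R_L(min) ≈ 2.28 MΩ

Output resistance R_th = Ra‖Rb = (428 × 623)/1051 = 253.7 kΩ.
The fractional drop is R_th/(R_th + R_L); requiring this ≤ 0.100 gives R_L ≥ R_th(1/0.100 − 1) = 253.7 × 9.000 = 2.28 MΩ.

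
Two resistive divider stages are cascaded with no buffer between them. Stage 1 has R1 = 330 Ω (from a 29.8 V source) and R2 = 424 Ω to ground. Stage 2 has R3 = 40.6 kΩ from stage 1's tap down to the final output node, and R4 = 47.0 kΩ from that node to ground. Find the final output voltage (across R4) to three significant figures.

Stage 2 presents R3+R4 = 87600 Ω as a load on stage 1's tap.
Stage 1's lower leg becomes R2‖(R3+R4) = 422.0 Ω, so V_mid = 29.8 × 422.0/752.0 = 16.72 V.
Stage 2 is itself unloaded: V_out = V_mid × R4/(R3+R4) = 16.72 × 47000/87600 = 8.97 V.

V_out ≈ 8.97 V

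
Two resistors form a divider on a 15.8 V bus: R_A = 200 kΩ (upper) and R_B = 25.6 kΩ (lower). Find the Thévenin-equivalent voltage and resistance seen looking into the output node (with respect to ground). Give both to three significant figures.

V_th = 1.79 V, R_th = 22.7 kΩ

V_th is the open-circuit tap voltage: 15.8 × 25.6/(200 + 25.6) = 1.79 V.
With the supply zeroed, R_A and R_B appear in parallel from the tap: R_th = R_A‖R_B = (200 × 25.6)/225.6 = 22.7 kΩ.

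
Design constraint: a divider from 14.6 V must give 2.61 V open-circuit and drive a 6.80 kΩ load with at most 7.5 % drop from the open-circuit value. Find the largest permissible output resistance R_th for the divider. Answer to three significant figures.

Loading drop = R_th/(R_th + R_L) ≤ 0.0750, so R_th ≤ R_L · ε/(1−ε) = 6.80 kΩ × 0.0750/0.9250 = 551 Ω.
(Any R1, R2 with R2/(R1+R2) = 0.179 and R1‖R2 ≤ 551 Ω will meet the spec.)

R_th ≤ 551 Ω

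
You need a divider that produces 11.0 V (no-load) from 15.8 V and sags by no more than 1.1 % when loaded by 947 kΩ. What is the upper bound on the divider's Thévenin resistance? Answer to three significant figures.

R_th ≤ 10.5 kΩ

Loading drop = R_th/(R_th + R_L) ≤ 0.0110, so R_th ≤ R_L · ε/(1−ε) = 947 kΩ × 0.0110/0.9890 = 10.5 kΩ.
(Any R1, R2 with R2/(R1+R2) = 0.696 and R1‖R2 ≤ 10.5 kΩ will meet the spec.)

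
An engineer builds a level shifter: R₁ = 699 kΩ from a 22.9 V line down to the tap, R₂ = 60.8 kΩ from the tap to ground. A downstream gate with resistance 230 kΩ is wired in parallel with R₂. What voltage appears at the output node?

The load sits in parallel with R₂: R₂‖R_L = (60.8 × 230) / (60.8 + 230) = 48.09 kΩ.
V_out = 22.9 × 48.09 / (699 + 48.09) = 22.9 × 48.09/747.1 = 1.47 V.
(Unloaded it would have been 1.83 V.)

V_out ≈ 1.47 V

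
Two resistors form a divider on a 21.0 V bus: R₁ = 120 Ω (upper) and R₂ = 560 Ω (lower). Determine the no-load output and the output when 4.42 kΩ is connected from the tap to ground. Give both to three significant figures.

Unloaded: 17.3 V; loaded: 16.9 V

Open-circuit: V = 21.0 × 560/(120 + 560) = 17.3 V.
With the load, R₂ becomes R₂‖R_L = 497.0 Ω, so V = 21.0 × 497.0/617.0 = 16.9 V.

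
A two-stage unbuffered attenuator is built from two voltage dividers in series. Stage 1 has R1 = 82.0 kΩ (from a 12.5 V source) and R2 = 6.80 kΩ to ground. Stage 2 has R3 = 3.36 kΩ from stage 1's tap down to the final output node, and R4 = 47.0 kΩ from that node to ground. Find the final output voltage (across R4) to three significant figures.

Stage 2 presents R3+R4 = 50.36 kΩ as a load on stage 1's tap.
Stage 1's lower leg becomes R2‖(R3+R4) = 5.991 kΩ, so V_mid = 12.5 × 5.991/87.99 = 0.8511 V.
Stage 2 is itself unloaded: V_out = V_mid × R4/(R3+R4) = 0.8511 × 47.0/50.36 = 0.794 V.

V_out ≈ 0.794 V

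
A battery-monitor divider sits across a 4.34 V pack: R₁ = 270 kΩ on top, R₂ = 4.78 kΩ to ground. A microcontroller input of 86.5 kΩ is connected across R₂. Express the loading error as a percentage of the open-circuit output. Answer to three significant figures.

5.15 %

The divider's output (Thévenin) resistance is R₁‖R₂ = 4.697 kΩ.
Fractional drop under load = R_th/(R_th + R_L) = 4.697 / (4.697 + 86.5) = 0.05150.
So the output falls by 5.15 %.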